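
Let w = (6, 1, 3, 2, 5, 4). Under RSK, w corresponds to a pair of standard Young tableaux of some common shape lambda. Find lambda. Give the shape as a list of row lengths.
Row-insert each entry into an empty tableau.

After inserting 6: P = [[6]].
After inserting 1: P = [[1], [6]].
After inserting 3: P = [[1, 3], [6]].
After inserting 2: P = [[1, 2], [3], [6]].
After inserting 5: P = [[1, 2, 5], [3], [6]].
After inserting 4: P = [[1, 2, 4], [3, 5], [6]].

The final insertion tableau P = [[1, 2, 4], [3, 5], [6]] has shape [3, 2, 1].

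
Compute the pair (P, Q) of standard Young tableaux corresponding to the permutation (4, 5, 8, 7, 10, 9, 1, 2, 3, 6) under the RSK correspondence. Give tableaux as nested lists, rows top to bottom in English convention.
Insert each entry of the permutation into P by Schensted row insertion, recording in Q the position of each new cell.

Insert 4: appended to row 1. P = [[4]], Q = [[1]].
Insert 5: appended to row 1. P = [[4, 5]], Q = [[1, 2]].
Insert 8: appended to row 1. P = [[4, 5, 8]], Q = [[1, 2, 3]].
Insert 7: 7 bumps 8 from row 1; 8 starts row 2. P = [[4, 5, 7], [8]], Q = [[1, 2, 3], [4]].
Insert 10: appended to row 1. P = [[4, 5, 7, 10], [8]], Q = [[1, 2, 3, 5], [4]].
Insert 9: 9 bumps 10 from row 1; 10 appends to row 2. P = [[4, 5, 7, 9], [8, 10]], Q = [[1, 2, 3, 5], [4, 6]].
Insert 1: 1 bumps 4 from row 1; 4 bumps 8 from row 2; 8 starts row 3. P = [[1, 5, 7, 9], [4, 10], [8]], Q = [[1, 2, 3, 5], [4, 6], [7]].
Insert 2: 2 bumps 5 from row 1; 5 bumps 10 from row 2; 10 appends to row 3. P = [[1, 2, 7, 9], [4, 5], [8, 10]], Q = [[1, 2, 3, 5], [4, 6], [7, 8]].
Insert 3: 3 bumps 7 from row 1; 7 appends to row 2. P = [[1, 2, 3, 9], [4, 5, 7], [8, 10]], Q = [[1, 2, 3, 5], [4, 6, 9], [7, 8]].
Insert 6: 6 bumps 9 from row 1; 9 appends to row 2. P = [[1, 2, 3, 6], [4, 5, 7, 9], [8, 10]], Q = [[1, 2, 3, 5], [4, 6, 9, 10], [7, 8]].

So P = [[1, 2, 3, 6], [4, 5, 7, 9], [8, 10]], Q = [[1, 2, 3, 5], [4, 6, 9, 10], [7, 8]].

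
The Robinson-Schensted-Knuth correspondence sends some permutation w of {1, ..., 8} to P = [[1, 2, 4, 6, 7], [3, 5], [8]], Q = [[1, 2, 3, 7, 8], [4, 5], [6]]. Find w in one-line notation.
1 3 8 2 5 4 6 7

Reverse the RSK construction: for i from n down to 1, find the cell of Q containing i, remove the entry at that cell from P, and reverse-bump it up through P; the value ejected from row 1 is w(i).

Step i=8: Q has 8 at row 1, column 5; remove that cell from P, ejecting 7. So w(8) = 7. P is now [[1, 2, 4, 6], [3, 5], [8]].
Step i=7: Q has 7 at row 1, column 4; remove that cell from P, ejecting 6. So w(7) = 6. P is now [[1, 2, 4], [3, 5], [8]].
Step i=6: Q has 6 at row 3, column 1; remove 8 from row 3 of P and reverse-bump: 8 enters row 2 and ejects 5; 5 enters row 1 and ejects 4. So w(6) = 4. P is now [[1, 2, 5], [3, 8]].
Step i=5: Q has 5 at row 2, column 2; remove 8 from row 2 of P and reverse-bump: 8 enters row 1 and ejects 5. So w(5) = 5. P is now [[1, 2, 8], [3]].
Step i=4: Q has 4 at row 2, column 1; remove 3 from row 2 of P and reverse-bump: 3 enters row 1 and ejects 2. So w(4) = 2. P is now [[1, 3, 8]].
Step i=3: Q has 3 at row 1, column 3; remove that cell from P, ejecting 8. So w(3) = 8. P is now [[1, 3]].
Step i=2: Q has 2 at row 1, column 2; remove that cell from P, ejecting 3. So w(2) = 3. P is now [[1]].
Step i=1: Q has 1 at row 1, column 1; remove that cell from P, ejecting 1. So w(1) = 1. P is now [].

So w = 1 3 8 2 5 4 6 7.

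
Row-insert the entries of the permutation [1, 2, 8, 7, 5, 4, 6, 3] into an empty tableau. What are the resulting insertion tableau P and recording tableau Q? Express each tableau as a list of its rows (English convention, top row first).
P = [[1, 2, 3, 6], [4], [5], [7], [8]], Q = [[1, 2, 3, 7], [4], [5], [6], [8]]

Insert each entry of the permutation into P by Schensted row insertion, recording in Q the position of each new cell.

After inserting 1: P = [[1]].
After inserting 2: P = [[1, 2]].
After inserting 8: P = [[1, 2, 8]].
After inserting 7: P = [[1, 2, 7], [8]].
After inserting 5: P = [[1, 2, 5], [7], [8]].
After inserting 4: P = [[1, 2, 4], [5], [7], [8]].
After inserting 6: P = [[1, 2, 4, 6], [5], [7], [8]].
After inserting 3: P = [[1, 2, 3, 6], [4], [5], [7], [8]].

So P = [[1, 2, 3, 6], [4], [5], [7], [8]], Q = [[1, 2, 3, 7], [4], [5], [6], [8]].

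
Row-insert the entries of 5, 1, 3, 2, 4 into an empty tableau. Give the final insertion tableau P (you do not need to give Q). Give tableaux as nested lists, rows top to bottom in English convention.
P = [[1, 2, 4], [3], [5]]

Insert 5: appended to row 1. P = [[5]].
Insert 1: 1 bumps 5 from row 1; 5 starts row 2. P = [[1], [5]].
Insert 3: appended to row 1. P = [[1, 3], [5]].
Insert 2: 2 bumps 3 from row 1; 3 bumps 5 from row 2; 5 starts row 3. P = [[1, 2], [3], [5]].
Insert 4: appended to row 1. P = [[1, 2, 4], [3], [5]].

So P = [[1, 2, 4], [3], [5]].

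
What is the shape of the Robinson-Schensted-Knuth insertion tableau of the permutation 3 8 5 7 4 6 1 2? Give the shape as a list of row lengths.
RSK row insertion gives P = [[1, 2, 6], [3, 4], [5, 7], [8]], which has shape [3, 2, 2, 1].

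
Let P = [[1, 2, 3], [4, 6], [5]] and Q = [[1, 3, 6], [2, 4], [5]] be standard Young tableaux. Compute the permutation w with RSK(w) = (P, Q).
5 1 6 4 2 3

Reverse RSK: for i = n, n-1, ..., 1, locate i in Q, remove the corresponding corner cell from P, and reverse-bump its entry up through P; the value ejected from row 1 is w(i).

So w = 5 1 6 4 2 3.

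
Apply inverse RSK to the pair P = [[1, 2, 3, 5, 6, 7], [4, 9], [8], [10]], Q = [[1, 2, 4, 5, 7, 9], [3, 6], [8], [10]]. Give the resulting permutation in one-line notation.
Reverse the RSK construction: for i from n down to 1, find the cell of Q containing i, remove the entry at that cell from P, and reverse-bump it up through P; the value ejected from row 1 is w(i).

Step i=10: Q has 10 at row 4, column 1; remove 10 from row 4 of P and reverse-bump: 10 enters row 3 and ejects 8; 8 enters row 2 and ejects 4; 4 enters row 1 and ejects 3. So w(10) = 3. P is now [[1, 2, 4, 5, 6, 7], [8, 9], [10]].
Step i=9: Q has 9 at row 1, column 6; remove that cell from P, ejecting 7. So w(9) = 7. P is now [[1, 2, 4, 5, 6], [8, 9], [10]].
Step i=8: Q has 8 at row 3, column 1; remove 10 from row 3 of P and reverse-bump: 10 enters row 2 and ejects 9; 9 enters row 1 and ejects 6. So w(8) = 6. P is now [[1, 2, 4, 5, 9], [8, 10]].
Step i=7: Q has 7 at row 1, column 5; remove that cell from P, ejecting 9. So w(7) = 9. P is now [[1, 2, 4, 5], [8, 10]].
Step i=6: Q has 6 at row 2, column 2; remove 10 from row 2 of P and reverse-bump: 10 enters row 1 and ejects 5. So w(6) = 5. P is now [[1, 2, 4, 10], [8]].
Step i=5: Q has 5 at row 1, column 4; remove that cell from P, ejecting 10. So w(5) = 10. P is now [[1, 2, 4], [8]].
Step i=4: Q has 4 at row 1, column 3; remove that cell from P, ejecting 4. So w(4) = 4. P is now [[1, 2], [8]].
Step i=3: Q has 3 at row 2, column 1; remove 8 from row 2 of P and reverse-bump: 8 enters row 1 and ejects 2. So w(3) = 2. P is now [[1, 8]].
Step i=2: Q has 2 at row 1, column 2; remove that cell from P, ejecting 8. So w(2) = 8. P is now [[1]].
Step i=1: Q has 1 at row 1, column 1; remove that cell from P, ejecting 1. So w(1) = 1. P is now [].

So w = 1 8 2 4 10 5 9 6 7 3.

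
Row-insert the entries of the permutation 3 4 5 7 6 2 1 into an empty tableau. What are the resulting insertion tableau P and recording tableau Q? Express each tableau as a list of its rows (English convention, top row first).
Insert each entry of the permutation into P by Schensted row insertion, recording in Q the position of each new cell.

Insert 3: appended to row 1. P = [[3]].
Insert 4: appended to row 1. P = [[3, 4]].
Insert 5: appended to row 1. P = [[3, 4, 5]].
Insert 7: appended to row 1. P = [[3, 4, 5, 7]].
Insert 6: 6 bumps 7 from row 1; 7 starts row 2. P = [[3, 4, 5, 6], [7]].
Insert 2: 2 bumps 3 from row 1; 3 bumps 7 from row 2; 7 starts row 3. P = [[2, 4, 5, 6], [3], [7]].
Insert 1: 1 bumps 2 from row 1; 2 bumps 3 from row 2; 3 bumps 7 from row 3; 7 starts row 4. P = [[1, 4, 5, 6], [2], [3], [7]].

So P = [[1, 4, 5, 6], [2], [3], [7]], Q = [[1, 2, 3, 4], [5], [6], [7]].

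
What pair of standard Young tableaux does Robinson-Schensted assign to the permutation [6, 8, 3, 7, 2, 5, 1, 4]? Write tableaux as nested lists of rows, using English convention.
Insert each entry of the permutation into P by Schensted row insertion, recording in Q the position of each new cell.

Insert 6: appended to row 1. P = [[6]].
Insert 8: appended to row 1. P = [[6, 8]].
Insert 3: 3 bumps 6 from row 1; 6 starts row 2. P = [[3, 8], [6]].
Insert 7: 7 bumps 8 from row 1; 8 appends to row 2. P = [[3, 7], [6, 8]].
Insert 2: 2 bumps 3 from row 1; 3 bumps 6 from row 2; 6 starts row 3. P = [[2, 7], [3, 8], [6]].
Insert 5: 5 bumps 7 from row 1; 7 bumps 8 from row 2; 8 appends to row 3. P = [[2, 5], [3, 7], [6, 8]].
Insert 1: 1 bumps 2 from row 1; 2 bumps 3 from row 2; 3 bumps 6 from row 3; 6 starts row 4. P = [[1, 5], [2, 7], [3, 8], [6]].
Insert 4: 4 bumps 5 from row 1; 5 bumps 7 from row 2; 7 bumps 8 from row 3; 8 appends to row 4. P = [[1, 4], [2, 5], [3, 7], [6, 8]].

So P = [[1, 4], [2, 5], [3, 7], [6, 8]], Q = [[1, 2], [3, 4], [5, 6], [7, 8]].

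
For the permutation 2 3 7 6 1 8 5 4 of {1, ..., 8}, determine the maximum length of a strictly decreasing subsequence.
4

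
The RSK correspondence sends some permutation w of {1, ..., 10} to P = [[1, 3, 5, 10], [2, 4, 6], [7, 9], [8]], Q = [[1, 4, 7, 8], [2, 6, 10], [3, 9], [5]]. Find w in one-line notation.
8 7 2 9 1 4 6 10 3 5

Reverse RSK: for i = n, n-1, ..., 1, locate i in Q, remove the corresponding corner cell from P, and reverse-bump its entry up through P; the value ejected from row 1 is w(i).

So w = 8 7 2 9 1 4 6 10 3 5.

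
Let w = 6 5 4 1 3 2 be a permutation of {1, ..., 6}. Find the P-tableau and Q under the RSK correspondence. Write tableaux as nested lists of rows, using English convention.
Insert each entry of the permutation into P by Schensted row insertion, recording in Q the position of each new cell.

After inserting 6: P = [[6]].
After inserting 5: P = [[5], [6]].
After inserting 4: P = [[4], [5], [6]].
After inserting 1: P = [[1], [4], [5], [6]].
After inserting 3: P = [[1, 3], [4], [5], [6]].
After inserting 2: P = [[1, 2], [3], [4], [5], [6]].

So P = [[1, 2], [3], [4], [5], [6]], Q = [[1, 5], [2], [3], [4], [6]].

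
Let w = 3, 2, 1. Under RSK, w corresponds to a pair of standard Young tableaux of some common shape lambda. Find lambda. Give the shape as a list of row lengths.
[1, 1, 1]

RSK row insertion gives P = [[1], [2], [3]], which has shape [1, 1, 1].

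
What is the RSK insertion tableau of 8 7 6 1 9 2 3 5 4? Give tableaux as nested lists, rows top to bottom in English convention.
P = [[1, 2, 3, 4], [5, 9], [6], [7], [8]]

Insert 8: appended to row 1. P = [[8]].
Insert 7: 7 bumps 8 from row 1; 8 starts row 2. P = [[7], [8]].
Insert 6: 6 bumps 7 from row 1; 7 bumps 8 from row 2; 8 starts row 3. P = [[6], [7], [8]].
Insert 1: 1 bumps 6 from row 1; 6 bumps 7 from row 2; 7 bumps 8 from row 3; 8 starts row 4. P = [[1], [6], [7], [8]].
Insert 9: appended to row 1. P = [[1, 9], [6], [7], [8]].
Insert 2: 2 bumps 9 from row 1; 9 appends to row 2. P = [[1, 2], [6, 9], [7], [8]].
Insert 3: appended to row 1. P = [[1, 2, 3], [6, 9], [7], [8]].
Insert 5: appended to row 1. P = [[1, 2, 3, 5], [6, 9], [7], [8]].
Insert 4: 4 bumps 5 from row 1; 5 bumps 6 from row 2; 6 bumps 7 from row 3; 7 bumps 8 from row 4; 8 starts row 5. P = [[1, 2, 3, 4], [5, 9], [6], [7], [8]].

So P = [[1, 2, 3, 4], [5, 9], [6], [7], [8]].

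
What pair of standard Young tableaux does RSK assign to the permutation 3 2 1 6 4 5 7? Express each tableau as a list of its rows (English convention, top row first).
Insert each entry of the permutation into P by Schensted row insertion, recording in Q the position of each new cell.

Insert 3: appended to row 1. P = [[3]].
Insert 2: 2 bumps 3 from row 1; 3 starts row 2. P = [[2], [3]].
Insert 1: 1 bumps 2 from row 1; 2 bumps 3 from row 2; 3 starts row 3. P = [[1], [2], [3]].
Insert 6: appended to row 1. P = [[1, 6], [2], [3]].
Insert 4: 4 bumps 6 from row 1; 6 appends to row 2. P = [[1, 4], [2, 6], [3]].
Insert 5: appended to row 1. P = [[1, 4, 5], [2, 6], [3]].
Insert 7: appended to row 1. P = [[1, 4, 5, 7], [2, 6], [3]].

So P = [[1, 4, 5, 7], [2, 6], [3]], Q = [[1, 4, 6, 7], [2, 5], [3]].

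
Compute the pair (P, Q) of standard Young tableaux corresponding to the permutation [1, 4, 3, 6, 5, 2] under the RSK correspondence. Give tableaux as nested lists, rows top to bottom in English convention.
P = [[1, 2, 5], [3, 6], [4]], Q = [[1, 2, 4], [3, 5], [6]]

Insert each entry of the permutation into P by Schensted row insertion, recording in Q the position of each new cell.

After inserting 1: P = [[1]].
After inserting 4: P = [[1, 4]].
After inserting 3: P = [[1, 3], [4]].
After inserting 6: P = [[1, 3, 6], [4]].
After inserting 5: P = [[1, 3, 5], [4, 6]].
After inserting 2: P = [[1, 2, 5], [3, 6], [4]].

So P = [[1, 2, 5], [3, 6], [4]], Q = [[1, 2, 4], [3, 5], [6]].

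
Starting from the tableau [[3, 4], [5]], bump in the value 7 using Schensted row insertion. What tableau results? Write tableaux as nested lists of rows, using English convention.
[[3, 4, 7], [5]]

7 is larger than every entry of row 1, so it is appended to row 1. The new tableau is [[3, 4, 7], [5]].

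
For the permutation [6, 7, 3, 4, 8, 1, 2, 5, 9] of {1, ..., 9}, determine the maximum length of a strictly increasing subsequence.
4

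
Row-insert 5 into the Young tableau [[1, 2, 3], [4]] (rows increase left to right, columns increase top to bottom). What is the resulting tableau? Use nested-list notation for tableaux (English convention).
5 is larger than every entry of row 1, so it is appended to row 1. The new tableau is [[1, 2, 3, 5], [4]].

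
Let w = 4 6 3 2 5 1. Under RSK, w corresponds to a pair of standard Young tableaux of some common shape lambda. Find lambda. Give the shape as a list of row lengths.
RSK row insertion gives P = [[1, 5], [2, 6], [3], [4]], which has shape [2, 2, 1, 1].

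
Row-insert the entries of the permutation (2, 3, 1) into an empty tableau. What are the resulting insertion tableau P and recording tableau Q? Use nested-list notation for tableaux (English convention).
Insert each entry of the permutation into P by Schensted row insertion, recording in Q the position of each new cell.

Insert 2: appended to row 1. P = [[2]], Q = [[1]].
Insert 3: appended to row 1. P = [[2, 3]], Q = [[1, 2]].
Insert 1: 1 bumps 2 from row 1; 2 starts row 2. P = [[1, 3], [2]], Q = [[1, 2], [3]].

So P = [[1, 3], [2]], Q = [[1, 2], [3]].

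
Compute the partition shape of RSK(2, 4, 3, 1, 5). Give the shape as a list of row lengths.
Row-insert each entry into an empty tableau.

After inserting 2: P = [[2]].
After inserting 4: P = [[2, 4]].
After inserting 3: P = [[2, 3], [4]].
After inserting 1: P = [[1, 3], [2], [4]].
After inserting 5: P = [[1, 3, 5], [2], [4]].

The final insertion tableau P = [[1, 3, 5], [2], [4]] has shape [3, 1, 1].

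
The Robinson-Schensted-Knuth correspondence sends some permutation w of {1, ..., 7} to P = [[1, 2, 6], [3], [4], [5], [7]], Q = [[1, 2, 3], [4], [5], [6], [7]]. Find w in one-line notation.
1 5 7 6 4 3 2

Reverse the RSK construction: for i from n down to 1, find the cell of Q containing i, remove the entry at that cell from P, and reverse-bump it up through P; the value ejected from row 1 is w(i).

Step i=7: Q has 7 at row 5, column 1; remove 7 from row 5 of P and reverse-bump: 7 enters row 4 and ejects 5; 5 enters row 3 and ejects 4; 4 enters row 2 and ejects 3; 3 enters row 1 and ejects 2. So w(7) = 2. P is now [[1, 3, 6], [4], [5], [7]].
Step i=6: Q has 6 at row 4, column 1; remove 7 from row 4 of P and reverse-bump: 7 enters row 3 and ejects 5; 5 enters row 2 and ejects 4; 4 enters row 1 and ejects 3. So w(6) = 3. P is now [[1, 4, 6], [5], [7]].
Step i=5: Q has 5 at row 3, column 1; remove 7 from row 3 of P and reverse-bump: 7 enters row 2 and ejects 5; 5 enters row 1 and ejects 4. So w(5) = 4. P is now [[1, 5, 6], [7]].
Step i=4: Q has 4 at row 2, column 1; remove 7 from row 2 of P and reverse-bump: 7 enters row 1 and ejects 6. So w(4) = 6. P is now [[1, 5, 7]].
Step i=3: Q has 3 at row 1, column 3; remove that cell from P, ejecting 7. So w(3) = 7. P is now [[1, 5]].
Step i=2: Q has 2 at row 1, column 2; remove that cell from P, ejecting 5. So w(2) = 5. P is now [[1]].
Step i=1: Q has 1 at row 1, column 1; remove that cell from P, ejecting 1. So w(1) = 1. P is now [].

So w = 1 5 7 6 4 3 2.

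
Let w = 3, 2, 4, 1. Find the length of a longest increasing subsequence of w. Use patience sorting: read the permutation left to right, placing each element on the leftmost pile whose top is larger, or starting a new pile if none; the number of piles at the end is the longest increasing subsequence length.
3: new pile. tops = [3]
2: onto pile 1 (replacing 3). tops = [2]
4: new pile. tops = [2, 4]
1: onto pile 1 (replacing 2). tops = [1, 4]

2 piles, so the longest increasing subsequence has length 2.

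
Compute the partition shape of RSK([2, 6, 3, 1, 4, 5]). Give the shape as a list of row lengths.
[4, 1, 1]

RSK row insertion gives P = [[1, 3, 4, 5], [2], [6]], which has shape [4, 1, 1].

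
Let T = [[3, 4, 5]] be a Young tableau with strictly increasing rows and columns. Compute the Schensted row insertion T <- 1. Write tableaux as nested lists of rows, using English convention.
[[1, 4, 5], [3]]

In row 1, 1 replaces 3 (the leftmost entry greater than 1); 3 is bumped to row 2. 3 starts a new row 2. The new tableau is [[1, 4, 5], [3]].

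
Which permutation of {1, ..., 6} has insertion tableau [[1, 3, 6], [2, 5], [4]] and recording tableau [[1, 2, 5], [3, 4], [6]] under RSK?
Reverse the RSK construction: for i from n down to 1, find the cell of Q containing i, remove the entry at that cell from P, and reverse-bump it up through P; the value ejected from row 1 is w(i).

Step i=6: Q has 6 at row 3, column 1; remove 4 from row 3 of P and reverse-bump: 4 enters row 2 and ejects 2; 2 enters row 1 and ejects 1. So w(6) = 1. P is now [[2, 3, 6], [4, 5]].
Step i=5: Q has 5 at row 1, column 3; remove that cell from P, ejecting 6. So w(5) = 6. P is now [[2, 3], [4, 5]].
Step i=4: Q has 4 at row 2, column 2; remove 5 from row 2 of P and reverse-bump: 5 enters row 1 and ejects 3. So w(4) = 3. P is now [[2, 5], [4]].
Step i=3: Q has 3 at row 2, column 1; remove 4 from row 2 of P and reverse-bump: 4 enters row 1 and ejects 2. So w(3) = 2. P is now [[4, 5]].
Step i=2: Q has 2 at row 1, column 2; remove that cell from P, ejecting 5. So w(2) = 5. P is now [[4]].
Step i=1: Q has 1 at row 1, column 1; remove that cell from P, ejecting 4. So w(1) = 4. P is now [].

So w = 4 5 2 3 6 1.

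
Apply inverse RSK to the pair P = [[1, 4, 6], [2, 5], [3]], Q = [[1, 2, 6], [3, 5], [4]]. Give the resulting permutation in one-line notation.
3 5 2 1 4 6

Reverse the RSK construction: for i from n down to 1, find the cell of Q containing i, remove the entry at that cell from P, and reverse-bump it up through P; the value ejected from row 1 is w(i).

Step i=6: Q has 6 at row 1, column 3; remove that cell from P, ejecting 6. So w(6) = 6. P is now [[1, 4], [2, 5], [3]].
Step i=5: Q has 5 at row 2, column 2; remove 5 from row 2 of P and reverse-bump: 5 enters row 1 and ejects 4. So w(5) = 4. P is now [[1, 5], [2], [3]].
Step i=4: Q has 4 at row 3, column 1; remove 3 from row 3 of P and reverse-bump: 3 enters row 2 and ejects 2; 2 enters row 1 and ejects 1. So w(4) = 1. P is now [[2, 5], [3]].
Step i=3: Q has 3 at row 2, column 1; remove 3 from row 2 of P and reverse-bump: 3 enters row 1 and ejects 2. So w(3) = 2. P is now [[3, 5]].
Step i=2: Q has 2 at row 1, column 2; remove that cell from P, ejecting 5. So w(2) = 5. P is now [[3]].
Step i=1: Q has 1 at row 1, column 1; remove that cell from P, ejecting 3. So w(1) = 3. P is now [].

So w = 3 5 2 1 4 6.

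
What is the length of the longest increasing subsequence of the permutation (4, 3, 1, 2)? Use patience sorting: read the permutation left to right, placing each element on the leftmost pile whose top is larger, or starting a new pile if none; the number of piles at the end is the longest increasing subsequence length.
2

4: new pile. tops = [4]
3: onto pile 1 (replacing 4). tops = [3]
1: onto pile 1 (replacing 3). tops = [1]
2: new pile. tops = [1, 2]

2 piles, so the longest increasing subsequence has length 2.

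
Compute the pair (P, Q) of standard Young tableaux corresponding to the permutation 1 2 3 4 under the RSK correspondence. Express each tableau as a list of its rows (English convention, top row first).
Insert each entry of the permutation into P by Schensted row insertion, recording in Q the position of each new cell.

Insert 1: appended to row 1. P = [[1]], Q = [[1]].
Insert 2: appended to row 1. P = [[1, 2]], Q = [[1, 2]].
Insert 3: appended to row 1. P = [[1, 2, 3]], Q = [[1, 2, 3]].
Insert 4: appended to row 1. P = [[1, 2, 3, 4]], Q = [[1, 2, 3, 4]].

So P = [[1, 2, 3, 4]], Q = [[1, 2, 3, 4]].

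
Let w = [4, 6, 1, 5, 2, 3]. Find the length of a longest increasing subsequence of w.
3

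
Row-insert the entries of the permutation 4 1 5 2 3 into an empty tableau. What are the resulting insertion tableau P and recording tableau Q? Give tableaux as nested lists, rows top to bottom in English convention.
Insert each entry of the permutation into P by Schensted row insertion, recording in Q the position of each new cell.

Insert 4: appended to row 1. P = [[4]].
Insert 1: 1 bumps 4 from row 1; 4 starts row 2. P = [[1], [4]].
Insert 5: appended to row 1. P = [[1, 5], [4]].
Insert 2: 2 bumps 5 from row 1; 5 appends to row 2. P = [[1, 2], [4, 5]].
Insert 3: appended to row 1. P = [[1, 2, 3], [4, 5]].

So P = [[1, 2, 3], [4, 5]], Q = [[1, 3, 5], [2, 4]].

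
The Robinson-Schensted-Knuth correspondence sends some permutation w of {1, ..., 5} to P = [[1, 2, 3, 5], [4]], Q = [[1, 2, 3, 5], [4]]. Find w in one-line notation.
Reverse the RSK construction: for i from n down to 1, find the cell of Q containing i, remove the entry at that cell from P, and reverse-bump it up through P; the value ejected from row 1 is w(i).

Step i=5: Q has 5 at row 1, column 4; remove that cell from P, ejecting 5. So w(5) = 5. P is now [[1, 2, 3], [4]].
Step i=4: Q has 4 at row 2, column 1; remove 4 from row 2 of P and reverse-bump: 4 enters row 1 and ejects 3. So w(4) = 3. P is now [[1, 2, 4]].
Step i=3: Q has 3 at row 1, column 3; remove that cell from P, ejecting 4. So w(3) = 4. P is now [[1, 2]].
Step i=2: Q has 2 at row 1, column 2; remove that cell from P, ejecting 2. So w(2) = 2. P is now [[1]].
Step i=1: Q has 1 at row 1, column 1; remove that cell from P, ejecting 1. So w(1) = 1. P is now [].

So w = 1 2 4 3 5.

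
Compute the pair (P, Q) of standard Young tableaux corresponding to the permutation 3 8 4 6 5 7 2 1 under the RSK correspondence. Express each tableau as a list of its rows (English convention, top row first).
Insert each entry of the permutation into P by Schensted row insertion, recording in Q the position of each new cell.

After inserting 3: P = [[3]].
After inserting 8: P = [[3, 8]].
After inserting 4: P = [[3, 4], [8]].
After inserting 6: P = [[3, 4, 6], [8]].
After inserting 5: P = [[3, 4, 5], [6], [8]].
After inserting 7: P = [[3, 4, 5, 7], [6], [8]].
After inserting 2: P = [[2, 4, 5, 7], [3], [6], [8]].
After inserting 1: P = [[1, 4, 5, 7], [2], [3], [6], [8]].

So P = [[1, 4, 5, 7], [2], [3], [6], [8]], Q = [[1, 2, 4, 6], [3], [5], [7], [8]].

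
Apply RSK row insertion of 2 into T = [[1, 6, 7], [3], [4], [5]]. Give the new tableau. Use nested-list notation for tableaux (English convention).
[[1, 2, 7], [3, 6], [4], [5]]

In row 1, 2 replaces 6 (the leftmost entry greater than 2); 6 is bumped to row 2. 6 is appended to row 2. The new tableau is [[1, 2, 7], [3, 6], [4], [5]].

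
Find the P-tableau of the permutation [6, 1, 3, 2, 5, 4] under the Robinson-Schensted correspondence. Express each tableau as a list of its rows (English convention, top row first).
P = [[1, 2, 4], [3, 5], [6]]

Insert 6: appended to row 1. P = [[6]].
Insert 1: 1 bumps 6 from row 1; 6 starts row 2. P = [[1], [6]].
Insert 3: appended to row 1. P = [[1, 3], [6]].
Insert 2: 2 bumps 3 from row 1; 3 bumps 6 from row 2; 6 starts row 3. P = [[1, 2], [3], [6]].
Insert 5: appended to row 1. P = [[1, 2, 5], [3], [6]].
Insert 4: 4 bumps 5 from row 1; 5 appends to row 2. P = [[1, 2, 4], [3, 5], [6]].

So P = [[1, 2, 4], [3, 5], [6]].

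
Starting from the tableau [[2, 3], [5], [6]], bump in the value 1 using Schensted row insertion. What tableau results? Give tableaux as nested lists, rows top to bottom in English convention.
[[1, 3], [2], [5], [6]]

In row 1, 1 replaces 2 (the leftmost entry greater than 1); 2 is bumped to row 2. In row 2, 2 replaces 5 (the leftmost entry greater than 2); 5 is bumped to row 3. In row 3, 5 replaces 6 (the leftmost entry greater than 5); 6 is bumped to row 4. 6 starts a new row 4. The new tableau is [[1, 3], [2], [5], [6]].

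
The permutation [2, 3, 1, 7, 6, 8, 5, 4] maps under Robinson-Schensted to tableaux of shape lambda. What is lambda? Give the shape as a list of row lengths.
Row-insert each entry into an empty tableau.

After inserting 2: P = [[2]].
After inserting 3: P = [[2, 3]].
After inserting 1: P = [[1, 3], [2]].
After inserting 7: P = [[1, 3, 7], [2]].
After inserting 6: P = [[1, 3, 6], [2, 7]].
After inserting 8: P = [[1, 3, 6, 8], [2, 7]].
After inserting 5: P = [[1, 3, 5, 8], [2, 6], [7]].
After inserting 4: P = [[1, 3, 4, 8], [2, 5], [6], [7]].

The final insertion tableau P = [[1, 3, 4, 8], [2, 5], [6], [7]] has shape [4, 2, 1, 1].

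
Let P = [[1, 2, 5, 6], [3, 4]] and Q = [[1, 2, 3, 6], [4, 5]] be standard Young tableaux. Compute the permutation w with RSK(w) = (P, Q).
3 4 5 1 2 6

Reverse the RSK construction: for i from n down to 1, find the cell of Q containing i, remove the entry at that cell from P, and reverse-bump it up through P; the value ejected from row 1 is w(i).

Step i=6: Q has 6 at row 1, column 4; remove that cell from P, ejecting 6. So w(6) = 6. P is now [[1, 2, 5], [3, 4]].
Step i=5: Q has 5 at row 2, column 2; remove 4 from row 2 of P and reverse-bump: 4 enters row 1 and ejects 2. So w(5) = 2. P is now [[1, 4, 5], [3]].
Step i=4: Q has 4 at row 2, column 1; remove 3 from row 2 of P and reverse-bump: 3 enters row 1 and ejects 1. So w(4) = 1. P is now [[3, 4, 5]].
Step i=3: Q has 3 at row 1, column 3; remove that cell from P, ejecting 5. So w(3) = 5. P is now [[3, 4]].
Step i=2: Q has 2 at row 1, column 2; remove that cell from P, ejecting 4. So w(2) = 4. P is now [[3]].
Step i=1: Q has 1 at row 1, column 1; remove that cell from P, ejecting 3. So w(1) = 3. P is now [].

So w = 3 4 5 1 2 6.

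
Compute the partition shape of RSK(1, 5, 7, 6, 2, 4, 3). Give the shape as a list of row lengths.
Row-insert each entry into an empty tableau.

After inserting 1: P = [[1]].
After inserting 5: P = [[1, 5]].
After inserting 7: P = [[1, 5, 7]].
After inserting 6: P = [[1, 5, 6], [7]].
After inserting 2: P = [[1, 2, 6], [5], [7]].
After inserting 4: P = [[1, 2, 4], [5, 6], [7]].
After inserting 3: P = [[1, 2, 3], [4, 6], [5], [7]].

The final insertion tableau P = [[1, 2, 3], [4, 6], [5], [7]] has shape [3, 2, 1, 1].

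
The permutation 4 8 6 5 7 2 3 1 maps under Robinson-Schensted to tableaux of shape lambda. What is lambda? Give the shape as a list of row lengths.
Row-insert each entry into an empty tableau.

After inserting 4: P = [[4]].
After inserting 8: P = [[4, 8]].
After inserting 6: P = [[4, 6], [8]].
After inserting 5: P = [[4, 5], [6], [8]].
After inserting 7: P = [[4, 5, 7], [6], [8]].
After inserting 2: P = [[2, 5, 7], [4], [6], [8]].
After inserting 3: P = [[2, 3, 7], [4, 5], [6], [8]].
After inserting 1: P = [[1, 3, 7], [2, 5], [4], [6], [8]].

The final insertion tableau P = [[1, 3, 7], [2, 5], [4], [6], [8]] has shape [3, 2, 1, 1, 1].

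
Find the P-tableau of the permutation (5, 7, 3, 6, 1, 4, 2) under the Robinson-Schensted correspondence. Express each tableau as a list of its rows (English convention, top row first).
P = [[1, 2], [3, 4], [5, 6], [7]]

Insert 5: appended to row 1. P = [[5]].
Insert 7: appended to row 1. P = [[5, 7]].
Insert 3: 3 bumps 5 from row 1; 5 starts row 2. P = [[3, 7], [5]].
Insert 6: 6 bumps 7 from row 1; 7 appends to row 2. P = [[3, 6], [5, 7]].
Insert 1: 1 bumps 3 from row 1; 3 bumps 5 from row 2; 5 starts row 3. P = [[1, 6], [3, 7], [5]].
Insert 4: 4 bumps 6 from row 1; 6 bumps 7 from row 2; 7 appends to row 3. P = [[1, 4], [3, 6], [5, 7]].
Insert 2: 2 bumps 4 from row 1; 4 bumps 6 from row 2; 6 bumps 7 from row 3; 7 starts row 4. P = [[1, 2], [3, 4], [5, 6], [7]].

So P = [[1, 2], [3, 4], [5, 6], [7]].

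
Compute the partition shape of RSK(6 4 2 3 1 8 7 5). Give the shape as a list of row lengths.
[3, 2, 2, 1]

RSK row insertion gives P = [[1, 3, 5], [2, 7], [4, 8], [6]], which has shape [3, 2, 2, 1].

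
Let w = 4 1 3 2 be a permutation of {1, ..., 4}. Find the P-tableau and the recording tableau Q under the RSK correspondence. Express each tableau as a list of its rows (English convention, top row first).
P = [[1, 2], [3], [4]], Q = [[1, 3], [2], [4]]

Insert each entry of the permutation into P by Schensted row insertion, recording in Q the position of each new cell.

Insert 4: appended to row 1. P = [[4]].
Insert 1: 1 bumps 4 from row 1; 4 starts row 2. P = [[1], [4]].
Insert 3: appended to row 1. P = [[1, 3], [4]].
Insert 2: 2 bumps 3 from row 1; 3 bumps 4 from row 2; 4 starts row 3. P = [[1, 2], [3], [4]].

So P = [[1, 2], [3], [4]], Q = [[1, 3], [2], [4]].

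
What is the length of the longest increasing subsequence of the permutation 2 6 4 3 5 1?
3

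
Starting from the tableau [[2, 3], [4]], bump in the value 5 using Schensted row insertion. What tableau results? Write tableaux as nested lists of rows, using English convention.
5 is larger than every entry of row 1, so it is appended to row 1. The new tableau is [[2, 3, 5], [4]].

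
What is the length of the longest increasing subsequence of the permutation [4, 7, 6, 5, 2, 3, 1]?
2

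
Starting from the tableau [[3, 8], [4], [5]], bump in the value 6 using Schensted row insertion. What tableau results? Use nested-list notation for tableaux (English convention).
[[3, 6], [4, 8], [5]]

In row 1, 6 replaces 8 (the leftmost entry greater than 6); 8 is bumped to row 2. 8 is appended to row 2. The new tableau is [[3, 6], [4, 8], [5]].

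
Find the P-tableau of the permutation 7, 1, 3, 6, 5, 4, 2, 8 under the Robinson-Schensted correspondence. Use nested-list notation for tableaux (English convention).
P = [[1, 2, 4, 8], [3], [5], [6], [7]]

Insert 7: appended to row 1. P = [[7]].
Insert 1: 1 bumps 7 from row 1; 7 starts row 2. P = [[1], [7]].
Insert 3: appended to row 1. P = [[1, 3], [7]].
Insert 6: appended to row 1. P = [[1, 3, 6], [7]].
Insert 5: 5 bumps 6 from row 1; 6 bumps 7 from row 2; 7 starts row 3. P = [[1, 3, 5], [6], [7]].
Insert 4: 4 bumps 5 from row 1; 5 bumps 6 from row 2; 6 bumps 7 from row 3; 7 starts row 4. P = [[1, 3, 4], [5], [6], [7]].
Insert 2: 2 bumps 3 from row 1; 3 bumps 5 from row 2; 5 bumps 6 from row 3; 6 bumps 7 from row 4; 7 starts row 5. P = [[1, 2, 4], [3], [5], [6], [7]].
Insert 8: appended to row 1. P = [[1, 2, 4, 8], [3], [5], [6], [7]].

So P = [[1, 2, 4, 8], [3], [5], [6], [7]].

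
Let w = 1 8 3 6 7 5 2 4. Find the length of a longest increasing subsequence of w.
4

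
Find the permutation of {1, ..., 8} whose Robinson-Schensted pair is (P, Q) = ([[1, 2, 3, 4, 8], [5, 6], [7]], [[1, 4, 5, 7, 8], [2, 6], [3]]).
7 5 1 2 6 3 4 8

Reverse the RSK construction: for i from n down to 1, find the cell of Q containing i, remove the entry at that cell from P, and reverse-bump it up through P; the value ejected from row 1 is w(i).

Step i=8: Q has 8 at row 1, column 5; remove that cell from P, ejecting 8. So w(8) = 8. P is now [[1, 2, 3, 4], [5, 6], [7]].
Step i=7: Q has 7 at row 1, column 4; remove that cell from P, ejecting 4. So w(7) = 4. P is now [[1, 2, 3], [5, 6], [7]].
Step i=6: Q has 6 at row 2, column 2; remove 6 from row 2 of P and reverse-bump: 6 enters row 1 and ejects 3. So w(6) = 3. P is now [[1, 2, 6], [5], [7]].
Step i=5: Q has 5 at row 1, column 3; remove that cell from P, ejecting 6. So w(5) = 6. P is now [[1, 2], [5], [7]].
Step i=4: Q has 4 at row 1, column 2; remove that cell from P, ejecting 2. So w(4) = 2. P is now [[1], [5], [7]].
Step i=3: Q has 3 at row 3, column 1; remove 7 from row 3 of P and reverse-bump: 7 enters row 2 and ejects 5; 5 enters row 1 and ejects 1. So w(3) = 1. P is now [[5], [7]].
Step i=2: Q has 2 at row 2, column 1; remove 7 from row 2 of P and reverse-bump: 7 enters row 1 and ejects 5. So w(2) = 5. P is now [[7]].
Step i=1: Q has 1 at row 1, column 1; remove that cell from P, ejecting 7. So w(1) = 7. P is now [].

So w = 7 5 1 2 6 3 4 8.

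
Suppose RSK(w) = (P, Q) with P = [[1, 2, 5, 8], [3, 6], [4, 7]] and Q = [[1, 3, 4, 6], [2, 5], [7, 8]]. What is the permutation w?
4 1 3 7 6 8 2 5

Reverse the RSK construction: for i from n down to 1, find the cell of Q containing i, remove the entry at that cell from P, and reverse-bump it up through P; the value ejected from row 1 is w(i).

Step i=8: Q has 8 at row 3, column 2; remove 7 from row 3 of P and reverse-bump: 7 enters row 2 and ejects 6; 6 enters row 1 and ejects 5. So w(8) = 5. P is now [[1, 2, 6, 8], [3, 7], [4]].
Step i=7: Q has 7 at row 3, column 1; remove 4 from row 3 of P and reverse-bump: 4 enters row 2 and ejects 3; 3 enters row 1 and ejects 2. So w(7) = 2. P is now [[1, 3, 6, 8], [4, 7]].
Step i=6: Q has 6 at row 1, column 4; remove that cell from P, ejecting 8. So w(6) = 8. P is now [[1, 3, 6], [4, 7]].
Step i=5: Q has 5 at row 2, column 2; remove 7 from row 2 of P and reverse-bump: 7 enters row 1 and ejects 6. So w(5) = 6. P is now [[1, 3, 7], [4]].
Step i=4: Q has 4 at row 1, column 3; remove that cell from P, ejecting 7. So w(4) = 7. P is now [[1, 3], [4]].
Step i=3: Q has 3 at row 1, column 2; remove that cell from P, ejecting 3. So w(3) = 3. P is now [[1], [4]].
Step i=2: Q has 2 at row 2, column 1; remove 4 from row 2 of P and reverse-bump: 4 enters row 1 and ejects 1. So w(2) = 1. P is now [[4]].
Step i=1: Q has 1 at row 1, column 1; remove that cell from P, ejecting 4. So w(1) = 4. P is now [].

So w = 4 1 3 7 6 8 2 5.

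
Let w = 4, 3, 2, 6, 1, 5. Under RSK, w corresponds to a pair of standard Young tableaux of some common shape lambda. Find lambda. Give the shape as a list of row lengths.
[2, 2, 1, 1]

Row-insert each entry into an empty tableau.

After inserting 4: P = [[4]].
After inserting 3: P = [[3], [4]].
After inserting 2: P = [[2], [3], [4]].
After inserting 6: P = [[2, 6], [3], [4]].
After inserting 1: P = [[1, 6], [2], [3], [4]].
After inserting 5: P = [[1, 5], [2, 6], [3], [4]].

The final insertion tableau P = [[1, 5], [2, 6], [3], [4]] has shape [2, 2, 1, 1].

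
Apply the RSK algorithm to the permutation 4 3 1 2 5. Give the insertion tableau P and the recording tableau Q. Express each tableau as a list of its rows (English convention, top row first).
Insert each entry of the permutation into P by Schensted row insertion, recording in Q the position of each new cell.

After inserting 4: P = [[4]].
After inserting 3: P = [[3], [4]].
After inserting 1: P = [[1], [3], [4]].
After inserting 2: P = [[1, 2], [3], [4]].
After inserting 5: P = [[1, 2, 5], [3], [4]].

So P = [[1, 2, 5], [3], [4]], Q = [[1, 4, 5], [2], [3]].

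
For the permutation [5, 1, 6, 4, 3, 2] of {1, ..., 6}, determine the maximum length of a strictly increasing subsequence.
2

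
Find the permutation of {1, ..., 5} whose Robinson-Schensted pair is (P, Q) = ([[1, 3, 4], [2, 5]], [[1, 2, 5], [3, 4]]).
Reverse the RSK construction: for i from n down to 1, find the cell of Q containing i, remove the entry at that cell from P, and reverse-bump it up through P; the value ejected from row 1 is w(i).

Step i=5: Q has 5 at row 1, column 3; remove that cell from P, ejecting 4. So w(5) = 4. P is now [[1, 3], [2, 5]].
Step i=4: Q has 4 at row 2, column 2; remove 5 from row 2 of P and reverse-bump: 5 enters row 1 and ejects 3. So w(4) = 3. P is now [[1, 5], [2]].
Step i=3: Q has 3 at row 2, column 1; remove 2 from row 2 of P and reverse-bump: 2 enters row 1 and ejects 1. So w(3) = 1. P is now [[2, 5]].
Step i=2: Q has 2 at row 1, column 2; remove that cell from P, ejecting 5. So w(2) = 5. P is now [[2]].
Step i=1: Q has 1 at row 1, column 1; remove that cell from P, ejecting 2. So w(1) = 2. P is now [].

So w = 2 5 1 3 4.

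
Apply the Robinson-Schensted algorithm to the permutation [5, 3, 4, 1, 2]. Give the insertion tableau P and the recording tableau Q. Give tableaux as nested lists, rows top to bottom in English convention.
P = [[1, 2], [3, 4], [5]], Q = [[1, 3], [2, 5], [4]]

Insert each entry of the permutation into P by Schensted row insertion, recording in Q the position of each new cell.

Insert 5: appended to row 1. P = [[5]].
Insert 3: 3 bumps 5 from row 1; 5 starts row 2. P = [[3], [5]].
Insert 4: appended to row 1. P = [[3, 4], [5]].
Insert 1: 1 bumps 3 from row 1; 3 bumps 5 from row 2; 5 starts row 3. P = [[1, 4], [3], [5]].
Insert 2: 2 bumps 4 from row 1; 4 appends to row 2. P = [[1, 2], [3, 4], [5]].

So P = [[1, 2], [3, 4], [5]], Q = [[1, 3], [2, 5], [4]].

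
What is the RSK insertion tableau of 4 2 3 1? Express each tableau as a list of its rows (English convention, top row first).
After inserting 4: P = [[4]].
After inserting 2: P = [[2], [4]].
After inserting 3: P = [[2, 3], [4]].
After inserting 1: P = [[1, 3], [2], [4]].

So P = [[1, 3], [2], [4]].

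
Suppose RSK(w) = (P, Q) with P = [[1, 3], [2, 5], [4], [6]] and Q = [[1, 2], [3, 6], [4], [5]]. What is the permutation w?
4 6 5 2 1 3

Reverse the RSK construction: for i from n down to 1, find the cell of Q containing i, remove the entry at that cell from P, and reverse-bump it up through P; the value ejected from row 1 is w(i).

Step i=6: Q has 6 at row 2, column 2; remove 5 from row 2 of P and reverse-bump: 5 enters row 1 and ejects 3. So w(6) = 3. P is now [[1, 5], [2], [4], [6]].
Step i=5: Q has 5 at row 4, column 1; remove 6 from row 4 of P and reverse-bump: 6 enters row 3 and ejects 4; 4 enters row 2 and ejects 2; 2 enters row 1 and ejects 1. So w(5) = 1. P is now [[2, 5], [4], [6]].
Step i=4: Q has 4 at row 3, column 1; remove 6 from row 3 of P and reverse-bump: 6 enters row 2 and ejects 4; 4 enters row 1 and ejects 2. So w(4) = 2. P is now [[4, 5], [6]].
Step i=3: Q has 3 at row 2, column 1; remove 6 from row 2 of P and reverse-bump: 6 enters row 1 and ejects 5. So w(3) = 5. P is now [[4, 6]].
Step i=2: Q has 2 at row 1, column 2; remove that cell from P, ejecting 6. So w(2) = 6. P is now [[4]].
Step i=1: Q has 1 at row 1, column 1; remove that cell from P, ejecting 4. So w(1) = 4. P is now [].

So w = 4 6 5 2 1 3.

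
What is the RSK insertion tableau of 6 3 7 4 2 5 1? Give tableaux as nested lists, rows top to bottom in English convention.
P = [[1, 4, 5], [2, 7], [3], [6]]

Insert 6: appended to row 1. P = [[6]].
Insert 3: 3 bumps 6 from row 1; 6 starts row 2. P = [[3], [6]].
Insert 7: appended to row 1. P = [[3, 7], [6]].
Insert 4: 4 bumps 7 from row 1; 7 appends to row 2. P = [[3, 4], [6, 7]].
Insert 2: 2 bumps 3 from row 1; 3 bumps 6 from row 2; 6 starts row 3. P = [[2, 4], [3, 7], [6]].
Insert 5: appended to row 1. P = [[2, 4, 5], [3, 7], [6]].
Insert 1: 1 bumps 2 from row 1; 2 bumps 3 from row 2; 3 bumps 6 from row 3; 6 starts row 4. P = [[1, 4, 5], [2, 7], [3], [6]].

So P = [[1, 4, 5], [2, 7], [3], [6]].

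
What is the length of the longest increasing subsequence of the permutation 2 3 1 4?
3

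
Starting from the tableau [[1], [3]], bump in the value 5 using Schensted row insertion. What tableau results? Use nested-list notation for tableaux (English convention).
[[1, 5], [3]]

5 is larger than every entry of row 1, so it is appended to row 1. The new tableau is [[1, 5], [3]].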